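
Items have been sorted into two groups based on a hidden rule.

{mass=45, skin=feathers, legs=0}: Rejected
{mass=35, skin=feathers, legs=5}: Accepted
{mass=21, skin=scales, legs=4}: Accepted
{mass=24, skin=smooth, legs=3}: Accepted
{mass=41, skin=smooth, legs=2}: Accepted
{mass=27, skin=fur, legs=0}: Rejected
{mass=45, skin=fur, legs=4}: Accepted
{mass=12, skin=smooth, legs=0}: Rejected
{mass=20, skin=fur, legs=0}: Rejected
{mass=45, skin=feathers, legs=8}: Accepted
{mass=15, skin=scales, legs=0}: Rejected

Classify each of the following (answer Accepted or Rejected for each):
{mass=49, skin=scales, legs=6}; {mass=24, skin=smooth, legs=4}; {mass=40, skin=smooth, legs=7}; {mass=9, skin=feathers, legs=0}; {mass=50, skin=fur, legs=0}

The classifier is using: legs ≥ 2.
Accepted: {mass=49, skin=scales, legs=6}, since legs = 6.
Accepted: {mass=24, skin=smooth, legs=4}, since legs = 4.
Accepted: {mass=40, skin=smooth, legs=7}, since legs = 7.
Rejected: {mass=9, skin=feathers, legs=0}, since legs = 0.
Rejected: {mass=50, skin=fur, legs=0}, since legs = 0.

Accepted, Accepted, Accepted, Rejected, Rejected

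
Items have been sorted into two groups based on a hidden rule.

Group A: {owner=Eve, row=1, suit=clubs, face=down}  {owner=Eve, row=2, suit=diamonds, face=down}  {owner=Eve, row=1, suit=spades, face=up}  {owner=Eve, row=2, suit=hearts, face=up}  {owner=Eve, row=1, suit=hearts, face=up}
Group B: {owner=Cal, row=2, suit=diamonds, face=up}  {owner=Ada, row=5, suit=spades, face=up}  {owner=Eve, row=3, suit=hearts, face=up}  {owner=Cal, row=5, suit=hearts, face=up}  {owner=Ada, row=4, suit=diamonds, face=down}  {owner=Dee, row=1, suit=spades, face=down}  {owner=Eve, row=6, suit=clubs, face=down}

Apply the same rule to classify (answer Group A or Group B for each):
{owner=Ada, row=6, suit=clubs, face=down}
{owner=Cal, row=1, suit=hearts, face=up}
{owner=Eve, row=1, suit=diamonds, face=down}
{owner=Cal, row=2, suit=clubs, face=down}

A rule that fits every label: owner is Eve AND row ≤ 2 — true of each 'Group A' example, false of each 'Group B' one.
Group B: {owner=Ada, row=6, suit=clubs, face=down}, since owner is Ada, row = 6. Group B: {owner=Cal, row=1, suit=hearts, face=up}, since owner is Cal, row = 1. Group A: {owner=Eve, row=1, suit=diamonds, face=down}, since owner is Eve, row = 1. Group B: {owner=Cal, row=2, suit=clubs, face=down}, since owner is Cal, row = 2.

Group B, Group B, Group A, Group B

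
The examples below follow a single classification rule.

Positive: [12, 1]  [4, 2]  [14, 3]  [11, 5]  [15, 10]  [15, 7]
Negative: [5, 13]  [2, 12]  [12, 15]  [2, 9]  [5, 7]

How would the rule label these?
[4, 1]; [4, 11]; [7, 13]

Positive, Negative, Negative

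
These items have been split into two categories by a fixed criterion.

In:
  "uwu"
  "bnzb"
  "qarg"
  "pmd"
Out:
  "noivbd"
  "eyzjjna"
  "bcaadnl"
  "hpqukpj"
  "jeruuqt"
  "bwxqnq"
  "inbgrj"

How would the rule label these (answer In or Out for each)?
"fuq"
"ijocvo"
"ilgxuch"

All 'In' examples share one property — length ≤ 4 — and every 'Out' example lacks it.

In, Out, Out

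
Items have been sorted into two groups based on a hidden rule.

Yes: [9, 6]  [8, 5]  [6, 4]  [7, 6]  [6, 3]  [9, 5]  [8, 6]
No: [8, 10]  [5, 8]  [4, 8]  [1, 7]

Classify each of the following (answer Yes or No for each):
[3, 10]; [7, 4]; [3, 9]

No, Yes, No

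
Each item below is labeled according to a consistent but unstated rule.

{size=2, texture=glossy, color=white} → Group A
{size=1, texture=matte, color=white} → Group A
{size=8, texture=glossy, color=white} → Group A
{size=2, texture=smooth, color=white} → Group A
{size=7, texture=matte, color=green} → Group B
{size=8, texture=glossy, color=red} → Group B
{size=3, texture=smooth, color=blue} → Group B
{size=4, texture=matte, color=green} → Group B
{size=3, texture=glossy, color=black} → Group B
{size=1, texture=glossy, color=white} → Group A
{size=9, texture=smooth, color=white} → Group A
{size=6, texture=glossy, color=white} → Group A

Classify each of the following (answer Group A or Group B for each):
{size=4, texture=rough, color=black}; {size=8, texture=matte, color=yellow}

Group B, Group B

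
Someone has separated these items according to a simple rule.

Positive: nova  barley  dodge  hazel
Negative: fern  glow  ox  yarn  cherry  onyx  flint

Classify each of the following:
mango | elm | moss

All 'Positive' examples share one property — has ≥ 2 vowels — and every 'Negative' example lacks it.
mango → 2 vowels → Positive. elm → 1 vowel → Negative. moss → 1 vowel → Negative.

Positive, Negative, Negative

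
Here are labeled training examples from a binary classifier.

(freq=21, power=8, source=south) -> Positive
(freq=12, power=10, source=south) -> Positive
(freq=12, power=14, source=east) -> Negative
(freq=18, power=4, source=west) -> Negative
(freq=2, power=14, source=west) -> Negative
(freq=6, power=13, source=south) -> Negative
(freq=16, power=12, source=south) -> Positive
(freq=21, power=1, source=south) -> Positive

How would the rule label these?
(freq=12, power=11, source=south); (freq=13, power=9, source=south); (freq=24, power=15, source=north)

Positive, Positive, Negative

The simplest hypothesis consistent with all the labels is: source is south AND freq ≥ 12.
(freq=12, power=11, source=south): Positive (source is south, freq = 12). (freq=13, power=9, source=south): Positive (source is south, freq = 13). (freq=24, power=15, source=north): Negative (source is north, freq = 24).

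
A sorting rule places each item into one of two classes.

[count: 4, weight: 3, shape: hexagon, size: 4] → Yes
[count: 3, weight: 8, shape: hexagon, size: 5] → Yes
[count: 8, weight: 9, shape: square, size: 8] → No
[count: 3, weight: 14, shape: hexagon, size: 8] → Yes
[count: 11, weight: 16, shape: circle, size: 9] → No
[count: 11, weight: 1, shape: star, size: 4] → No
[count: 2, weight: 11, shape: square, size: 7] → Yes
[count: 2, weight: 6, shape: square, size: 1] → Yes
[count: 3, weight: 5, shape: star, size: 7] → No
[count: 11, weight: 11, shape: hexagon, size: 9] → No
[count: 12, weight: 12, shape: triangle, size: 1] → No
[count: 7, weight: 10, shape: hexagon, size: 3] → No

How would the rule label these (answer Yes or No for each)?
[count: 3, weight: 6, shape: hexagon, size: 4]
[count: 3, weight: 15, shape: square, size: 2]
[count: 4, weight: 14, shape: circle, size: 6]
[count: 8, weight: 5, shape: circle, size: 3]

The common property of the 'Yes' items is: count ≤ 4 AND weight ≠ 5. No 'No' item has it.
[count: 3, weight: 6, shape: hexagon, size: 4] — count = 3, weight = 6, hence Yes. [count: 3, weight: 15, shape: square, size: 2] — count = 3, weight = 15, hence Yes. [count: 4, weight: 14, shape: circle, size: 6] — count = 4, weight = 14, hence Yes. [count: 8, weight: 5, shape: circle, size: 3] — count = 8, weight = 5, hence No.

Yes, Yes, Yes, No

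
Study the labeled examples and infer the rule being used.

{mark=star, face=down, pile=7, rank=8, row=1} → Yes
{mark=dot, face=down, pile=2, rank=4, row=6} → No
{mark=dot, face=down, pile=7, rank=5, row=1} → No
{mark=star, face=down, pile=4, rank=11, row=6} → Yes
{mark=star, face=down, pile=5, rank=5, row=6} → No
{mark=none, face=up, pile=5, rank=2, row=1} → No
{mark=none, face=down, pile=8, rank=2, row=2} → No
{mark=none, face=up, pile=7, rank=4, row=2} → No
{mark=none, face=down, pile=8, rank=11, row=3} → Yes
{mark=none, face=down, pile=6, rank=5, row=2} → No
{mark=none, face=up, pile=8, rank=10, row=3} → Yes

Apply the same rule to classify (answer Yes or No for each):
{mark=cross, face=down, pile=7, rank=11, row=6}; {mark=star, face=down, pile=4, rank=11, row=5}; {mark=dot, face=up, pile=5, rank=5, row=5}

Yes, Yes, No

The distinguishing property — rank ≥ 8 — holds for all the 'Yes' cases and none of the 'No' cases.
{mark=cross, face=down, pile=7, rank=11, row=6} — rank = 11, hence Yes. {mark=star, face=down, pile=4, rank=11, row=5} — rank = 11, hence Yes. {mark=dot, face=up, pile=5, rank=5, row=5} — rank = 5, hence No.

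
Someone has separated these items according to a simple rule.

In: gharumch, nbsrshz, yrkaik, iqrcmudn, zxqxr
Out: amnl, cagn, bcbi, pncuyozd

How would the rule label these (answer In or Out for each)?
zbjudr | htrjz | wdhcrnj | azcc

In, In, In, Out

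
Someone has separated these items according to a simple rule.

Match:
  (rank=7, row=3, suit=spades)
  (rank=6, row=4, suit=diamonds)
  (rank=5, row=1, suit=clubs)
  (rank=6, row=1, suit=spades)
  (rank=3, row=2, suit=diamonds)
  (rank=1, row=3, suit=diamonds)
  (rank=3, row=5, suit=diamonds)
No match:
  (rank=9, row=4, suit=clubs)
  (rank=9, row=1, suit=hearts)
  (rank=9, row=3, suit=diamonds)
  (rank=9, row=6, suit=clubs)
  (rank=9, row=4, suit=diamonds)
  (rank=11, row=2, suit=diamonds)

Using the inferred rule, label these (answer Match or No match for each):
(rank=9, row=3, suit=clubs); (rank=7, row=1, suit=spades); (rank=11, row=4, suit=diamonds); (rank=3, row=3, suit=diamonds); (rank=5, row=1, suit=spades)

No match, Match, No match, Match, Match

Every 'Match' example satisfies: rank ≤ 7. None of the 'No match' examples do.
(rank=9, row=3, suit=clubs): No match (rank = 9).
(rank=7, row=1, suit=spades): Match (rank = 7).
(rank=11, row=4, suit=diamonds): No match (rank = 11).
(rank=3, row=3, suit=diamonds): Match (rank = 3).
(rank=5, row=1, suit=spades): Match (rank = 5).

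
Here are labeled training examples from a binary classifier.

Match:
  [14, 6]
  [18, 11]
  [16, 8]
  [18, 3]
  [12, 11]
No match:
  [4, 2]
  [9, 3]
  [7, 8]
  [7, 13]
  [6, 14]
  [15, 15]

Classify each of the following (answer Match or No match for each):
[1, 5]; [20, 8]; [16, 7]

No match, Match, Match

'Match' ⟺ first > second AND sum ≥ 15.
[1, 5]: 1 < 5, 1+5 = 6 — fails the rule, so No match.
[20, 8]: 20 > 8, 20+8 = 28 — qualifies, so Match.
[16, 7]: 16 > 7, 16+7 = 23 — qualifies, so Match.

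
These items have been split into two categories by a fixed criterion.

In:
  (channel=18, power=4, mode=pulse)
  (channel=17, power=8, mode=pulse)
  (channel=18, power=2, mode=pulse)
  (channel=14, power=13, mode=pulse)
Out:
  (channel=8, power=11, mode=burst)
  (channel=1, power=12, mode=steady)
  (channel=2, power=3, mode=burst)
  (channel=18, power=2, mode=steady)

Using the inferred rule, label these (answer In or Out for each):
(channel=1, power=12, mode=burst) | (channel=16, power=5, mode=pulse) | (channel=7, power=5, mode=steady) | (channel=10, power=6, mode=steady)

Out, In, Out, Out

The classifier is using: mode is pulse.
Out: (channel=1, power=12, mode=burst), since mode is burst. In: (channel=16, power=5, mode=pulse), since mode is pulse. Out: (channel=7, power=5, mode=steady), since mode is steady. Out: (channel=10, power=6, mode=steady), since mode is steady.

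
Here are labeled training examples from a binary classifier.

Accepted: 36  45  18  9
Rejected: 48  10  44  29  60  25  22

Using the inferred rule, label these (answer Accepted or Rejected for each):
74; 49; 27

The rule appears to be: multiple of 9.

Rejected, Rejected, Accepted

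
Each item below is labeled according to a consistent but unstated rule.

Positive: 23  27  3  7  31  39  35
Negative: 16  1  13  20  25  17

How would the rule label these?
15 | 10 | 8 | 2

Rule: ≡ 3 (mod 4). This holds for each 'Positive' example and fails for each 'Negative' one.
Positive: 15, since 15 mod 4 = 3. Negative: 10, since 10 mod 4 = 2. Negative: 8, since 8 mod 4 = 0. Negative: 2, since 2 mod 4 = 2.

Positive, Negative, Negative, Negative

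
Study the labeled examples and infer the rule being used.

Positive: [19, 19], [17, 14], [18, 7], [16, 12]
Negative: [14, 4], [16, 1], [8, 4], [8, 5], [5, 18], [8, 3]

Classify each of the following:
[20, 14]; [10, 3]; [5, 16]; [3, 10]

Rule: sum ≥ 25. This holds for each 'Positive' example and fails for each 'Negative' one.
[20, 14] — 20+14 = 34, hence Positive.
[10, 3] — 10+3 = 13, hence Negative.
[5, 16] — 5+16 = 21, hence Negative.
[3, 10] — 3+10 = 13, hence Negative.

Positive, Negative, Negative, Negative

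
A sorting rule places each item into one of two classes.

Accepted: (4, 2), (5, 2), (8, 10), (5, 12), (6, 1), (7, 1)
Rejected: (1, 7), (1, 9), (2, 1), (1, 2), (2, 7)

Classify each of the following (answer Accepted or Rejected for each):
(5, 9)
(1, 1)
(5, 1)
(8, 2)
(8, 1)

Accepted, Rejected, Accepted, Accepted, Accepted

'Accepted' ⟺ first ≥ 4.
(5, 9): first 5 — fits, so Accepted. (1, 1): first 1 — fails the rule, so Rejected. (5, 1): first 5 — fits, so Accepted. (8, 2): first 8 — fits, so Accepted. (8, 1): first 8 — fits, so Accepted.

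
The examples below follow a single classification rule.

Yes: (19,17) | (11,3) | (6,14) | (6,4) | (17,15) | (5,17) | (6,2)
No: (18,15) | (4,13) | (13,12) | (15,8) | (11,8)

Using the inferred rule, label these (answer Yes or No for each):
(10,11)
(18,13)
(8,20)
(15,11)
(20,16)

No, No, Yes, Yes, Yes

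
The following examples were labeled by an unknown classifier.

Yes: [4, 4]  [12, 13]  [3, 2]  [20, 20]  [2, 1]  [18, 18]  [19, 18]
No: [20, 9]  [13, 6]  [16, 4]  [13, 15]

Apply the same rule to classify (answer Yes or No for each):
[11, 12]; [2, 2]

Yes, Yes

Rule: |first − second| ≤ 1. This holds for each 'Yes' example and fails for each 'No' one.
[11, 12]: |11−12| = 1 — satisfies this, so Yes.
[2, 2]: |2−2| = 0 — satisfies this, so Yes.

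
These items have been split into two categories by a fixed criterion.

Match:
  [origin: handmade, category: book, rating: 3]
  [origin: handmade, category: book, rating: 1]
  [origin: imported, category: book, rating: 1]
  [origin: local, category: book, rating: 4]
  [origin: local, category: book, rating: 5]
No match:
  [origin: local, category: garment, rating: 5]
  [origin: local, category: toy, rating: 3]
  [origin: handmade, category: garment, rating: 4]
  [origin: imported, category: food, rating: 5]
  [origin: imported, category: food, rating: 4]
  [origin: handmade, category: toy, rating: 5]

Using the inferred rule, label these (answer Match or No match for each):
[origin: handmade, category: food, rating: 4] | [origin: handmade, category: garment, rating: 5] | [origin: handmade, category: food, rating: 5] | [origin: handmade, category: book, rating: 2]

Looking at the examples, the only property every 'Match' case has and every 'No match' case lacks is: category is book.

No match, No match, No match, Match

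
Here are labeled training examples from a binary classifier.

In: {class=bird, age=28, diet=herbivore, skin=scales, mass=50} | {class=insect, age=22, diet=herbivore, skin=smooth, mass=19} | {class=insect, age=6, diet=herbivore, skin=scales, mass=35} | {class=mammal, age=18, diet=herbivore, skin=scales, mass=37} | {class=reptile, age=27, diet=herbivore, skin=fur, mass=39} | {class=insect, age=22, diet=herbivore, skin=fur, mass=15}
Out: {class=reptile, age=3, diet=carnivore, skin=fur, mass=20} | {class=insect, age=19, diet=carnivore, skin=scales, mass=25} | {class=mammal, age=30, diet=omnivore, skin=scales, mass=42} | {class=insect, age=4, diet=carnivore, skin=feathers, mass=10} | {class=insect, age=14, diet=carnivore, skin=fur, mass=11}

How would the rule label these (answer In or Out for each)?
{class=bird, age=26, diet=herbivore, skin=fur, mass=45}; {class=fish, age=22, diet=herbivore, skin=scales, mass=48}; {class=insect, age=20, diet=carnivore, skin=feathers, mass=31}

Comparing the two groups points to one rule — diet is herbivore.
{class=bird, age=26, diet=herbivore, skin=fur, mass=45}: diet is herbivore, qualifies → In.
{class=fish, age=22, diet=herbivore, skin=scales, mass=48}: diet is herbivore, qualifies → In.
{class=insect, age=20, diet=carnivore, skin=feathers, mass=31}: diet is carnivore, does not satisfy this → Out.

In, In, Out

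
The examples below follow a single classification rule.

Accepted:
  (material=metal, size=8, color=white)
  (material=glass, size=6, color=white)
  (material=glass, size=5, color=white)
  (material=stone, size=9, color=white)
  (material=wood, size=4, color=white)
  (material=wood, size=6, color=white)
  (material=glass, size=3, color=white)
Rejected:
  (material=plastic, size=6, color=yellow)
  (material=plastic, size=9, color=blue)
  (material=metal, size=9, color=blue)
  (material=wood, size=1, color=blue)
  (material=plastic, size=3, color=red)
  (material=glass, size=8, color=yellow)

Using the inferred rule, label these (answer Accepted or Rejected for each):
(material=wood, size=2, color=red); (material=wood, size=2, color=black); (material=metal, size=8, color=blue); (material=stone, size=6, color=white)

Rejected, Rejected, Rejected, Accepted

'Accepted' ⟺ color is white.
(material=wood, size=2, color=red): Rejected (color is red). (material=wood, size=2, color=black): Rejected (color is black). (material=metal, size=8, color=blue): Rejected (color is blue). (material=stone, size=6, color=white): Accepted (color is white).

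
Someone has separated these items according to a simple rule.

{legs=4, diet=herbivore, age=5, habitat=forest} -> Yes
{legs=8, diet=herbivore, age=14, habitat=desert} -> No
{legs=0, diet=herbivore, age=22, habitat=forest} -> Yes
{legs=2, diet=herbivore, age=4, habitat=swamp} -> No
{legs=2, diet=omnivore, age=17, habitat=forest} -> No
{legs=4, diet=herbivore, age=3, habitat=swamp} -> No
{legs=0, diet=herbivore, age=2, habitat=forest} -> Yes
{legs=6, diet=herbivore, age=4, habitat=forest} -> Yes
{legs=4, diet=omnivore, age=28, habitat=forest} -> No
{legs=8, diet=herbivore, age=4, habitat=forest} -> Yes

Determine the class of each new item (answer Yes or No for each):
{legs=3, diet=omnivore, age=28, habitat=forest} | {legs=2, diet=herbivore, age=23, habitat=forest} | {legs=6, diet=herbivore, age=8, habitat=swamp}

No, Yes, No

The common property of the 'Yes' items is: diet is herbivore AND habitat is forest. No 'No' item has it.
{legs=3, diet=omnivore, age=28, habitat=forest} — diet is omnivore, habitat is forest, hence No.
{legs=2, diet=herbivore, age=23, habitat=forest} — diet is herbivore, habitat is forest, hence Yes.
{legs=6, diet=herbivore, age=8, habitat=swamp} — diet is herbivore, habitat is swamp, hence No.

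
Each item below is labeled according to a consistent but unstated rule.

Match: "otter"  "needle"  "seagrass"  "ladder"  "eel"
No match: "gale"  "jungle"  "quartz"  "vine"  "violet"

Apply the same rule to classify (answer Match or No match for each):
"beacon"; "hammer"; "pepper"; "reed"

No match, Match, Match, Match

The simplest hypothesis consistent with all the labels is: has a double letter.
No match: "beacon", since no doubled letter.
Match: "hammer", since 'mm' doubled.
Match: "pepper", since 'pp' doubled.
Match: "reed", since 'ee' doubled.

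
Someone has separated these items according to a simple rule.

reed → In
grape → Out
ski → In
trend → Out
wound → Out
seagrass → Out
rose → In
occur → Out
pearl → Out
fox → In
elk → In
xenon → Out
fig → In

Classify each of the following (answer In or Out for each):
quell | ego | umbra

Out, In, Out

Every 'In' example satisfies: length ≤ 4. None of the 'Out' examples do.
quell — length 5, hence Out.
ego — length 3, hence In.
umbra — length 5, hence Out.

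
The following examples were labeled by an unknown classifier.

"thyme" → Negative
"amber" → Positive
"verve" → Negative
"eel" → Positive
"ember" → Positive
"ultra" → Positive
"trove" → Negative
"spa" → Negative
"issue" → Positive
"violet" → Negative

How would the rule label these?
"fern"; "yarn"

Negative, Negative

A rule that fits every label: starts with a vowel — true of each 'Positive' example, false of each 'Negative' one.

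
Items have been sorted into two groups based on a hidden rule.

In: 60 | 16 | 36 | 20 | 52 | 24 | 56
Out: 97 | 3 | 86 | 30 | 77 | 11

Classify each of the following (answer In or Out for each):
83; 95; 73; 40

The classifier is using: multiple of 4.
Out: 83, since 83 = 4·20 + 3.
Out: 95, since 95 = 4·23 + 3.
Out: 73, since 73 = 4·18 + 1.
In: 40, since 40 = 4·10.

Out, Out, Out, In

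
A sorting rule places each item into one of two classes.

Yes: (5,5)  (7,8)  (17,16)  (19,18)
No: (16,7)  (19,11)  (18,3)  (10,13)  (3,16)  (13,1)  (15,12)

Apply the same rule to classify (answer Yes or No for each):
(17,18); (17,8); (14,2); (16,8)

A rule that fits every label: |first − second| ≤ 1 — true of each 'Yes' example, false of each 'No' one.
(17,18) — |17−18| = 1, hence Yes. (17,8) — |17−8| = 9, hence No. (14,2) — |14−2| = 12, hence No. (16,8) — |16−8| = 8, hence No.

Yes, No, No, No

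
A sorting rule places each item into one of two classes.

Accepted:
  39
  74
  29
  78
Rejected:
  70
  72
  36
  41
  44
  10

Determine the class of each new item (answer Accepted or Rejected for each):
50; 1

Rejected, Rejected

The distinguishing property — digit sum ≥ 10 — holds for all the 'Accepted' cases and none of the 'Rejected' cases.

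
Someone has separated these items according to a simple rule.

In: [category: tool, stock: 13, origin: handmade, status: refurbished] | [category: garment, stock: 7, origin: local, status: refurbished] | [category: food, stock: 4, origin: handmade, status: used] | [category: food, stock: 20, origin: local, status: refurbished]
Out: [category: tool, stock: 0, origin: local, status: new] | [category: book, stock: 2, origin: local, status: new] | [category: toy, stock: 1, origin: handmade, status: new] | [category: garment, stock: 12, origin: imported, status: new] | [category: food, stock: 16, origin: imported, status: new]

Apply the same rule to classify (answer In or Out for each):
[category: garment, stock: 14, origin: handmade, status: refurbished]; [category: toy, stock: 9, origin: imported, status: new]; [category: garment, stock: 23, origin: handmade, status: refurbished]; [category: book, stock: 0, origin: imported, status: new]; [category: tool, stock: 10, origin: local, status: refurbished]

In, Out, In, Out, In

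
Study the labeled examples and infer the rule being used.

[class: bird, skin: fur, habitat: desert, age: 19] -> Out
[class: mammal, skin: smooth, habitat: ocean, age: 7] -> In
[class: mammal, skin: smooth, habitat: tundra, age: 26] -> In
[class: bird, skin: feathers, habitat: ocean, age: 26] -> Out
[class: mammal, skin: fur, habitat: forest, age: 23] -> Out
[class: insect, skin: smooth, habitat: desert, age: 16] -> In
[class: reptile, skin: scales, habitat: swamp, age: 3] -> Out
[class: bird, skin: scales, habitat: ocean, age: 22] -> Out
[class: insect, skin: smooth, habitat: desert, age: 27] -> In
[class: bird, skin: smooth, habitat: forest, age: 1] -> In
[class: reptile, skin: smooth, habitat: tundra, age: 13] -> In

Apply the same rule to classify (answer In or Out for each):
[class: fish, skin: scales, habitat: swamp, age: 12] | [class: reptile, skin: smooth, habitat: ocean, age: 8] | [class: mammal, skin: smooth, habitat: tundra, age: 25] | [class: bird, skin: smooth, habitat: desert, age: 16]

The classifier is using: skin is smooth.
[class: fish, skin: scales, habitat: swamp, age: 12] — skin is scales, hence Out. [class: reptile, skin: smooth, habitat: ocean, age: 8] — skin is smooth, hence In. [class: mammal, skin: smooth, habitat: tundra, age: 25] — skin is smooth, hence In. [class: bird, skin: smooth, habitat: desert, age: 16] — skin is smooth, hence In.

Out, In, In, In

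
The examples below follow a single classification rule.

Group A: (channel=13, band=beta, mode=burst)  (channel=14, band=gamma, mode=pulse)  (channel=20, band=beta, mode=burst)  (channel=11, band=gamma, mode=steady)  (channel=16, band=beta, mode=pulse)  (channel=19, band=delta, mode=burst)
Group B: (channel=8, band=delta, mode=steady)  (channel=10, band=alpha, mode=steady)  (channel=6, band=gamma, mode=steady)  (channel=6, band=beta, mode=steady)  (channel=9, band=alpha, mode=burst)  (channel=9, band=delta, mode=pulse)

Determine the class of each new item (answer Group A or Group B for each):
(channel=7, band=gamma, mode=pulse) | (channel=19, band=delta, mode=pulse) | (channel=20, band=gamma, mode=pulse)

Group B, Group A, Group A

The distinguishing property — channel ≥ 11 — holds for all the 'Group A' cases and none of the 'Group B' cases.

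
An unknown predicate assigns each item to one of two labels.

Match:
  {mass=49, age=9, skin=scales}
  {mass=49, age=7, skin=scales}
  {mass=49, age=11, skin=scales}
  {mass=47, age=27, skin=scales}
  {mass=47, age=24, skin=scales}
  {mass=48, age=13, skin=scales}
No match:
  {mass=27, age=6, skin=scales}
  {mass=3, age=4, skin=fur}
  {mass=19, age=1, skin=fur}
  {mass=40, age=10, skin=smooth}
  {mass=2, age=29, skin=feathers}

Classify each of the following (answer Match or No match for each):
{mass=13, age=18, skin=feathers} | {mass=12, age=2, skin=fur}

No match, No match

The rule appears to be: mass ≥ 47.
{mass=13, age=18, skin=feathers}: mass = 13, does not satisfy this → No match. {mass=12, age=2, skin=fur}: mass = 12, does not satisfy this → No match.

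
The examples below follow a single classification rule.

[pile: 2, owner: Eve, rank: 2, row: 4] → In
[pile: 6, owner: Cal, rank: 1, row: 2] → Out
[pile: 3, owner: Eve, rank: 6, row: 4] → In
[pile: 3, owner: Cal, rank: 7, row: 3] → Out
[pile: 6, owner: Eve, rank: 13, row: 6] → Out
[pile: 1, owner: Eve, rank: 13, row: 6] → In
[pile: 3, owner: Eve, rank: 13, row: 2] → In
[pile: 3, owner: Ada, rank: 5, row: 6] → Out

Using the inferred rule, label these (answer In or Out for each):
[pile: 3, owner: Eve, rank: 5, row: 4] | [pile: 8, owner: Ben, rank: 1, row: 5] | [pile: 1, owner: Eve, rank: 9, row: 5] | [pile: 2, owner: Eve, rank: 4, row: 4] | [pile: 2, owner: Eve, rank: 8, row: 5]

In, Out, In, In, In

The simplest hypothesis consistent with all the labels is: owner is Eve AND pile ≤ 3.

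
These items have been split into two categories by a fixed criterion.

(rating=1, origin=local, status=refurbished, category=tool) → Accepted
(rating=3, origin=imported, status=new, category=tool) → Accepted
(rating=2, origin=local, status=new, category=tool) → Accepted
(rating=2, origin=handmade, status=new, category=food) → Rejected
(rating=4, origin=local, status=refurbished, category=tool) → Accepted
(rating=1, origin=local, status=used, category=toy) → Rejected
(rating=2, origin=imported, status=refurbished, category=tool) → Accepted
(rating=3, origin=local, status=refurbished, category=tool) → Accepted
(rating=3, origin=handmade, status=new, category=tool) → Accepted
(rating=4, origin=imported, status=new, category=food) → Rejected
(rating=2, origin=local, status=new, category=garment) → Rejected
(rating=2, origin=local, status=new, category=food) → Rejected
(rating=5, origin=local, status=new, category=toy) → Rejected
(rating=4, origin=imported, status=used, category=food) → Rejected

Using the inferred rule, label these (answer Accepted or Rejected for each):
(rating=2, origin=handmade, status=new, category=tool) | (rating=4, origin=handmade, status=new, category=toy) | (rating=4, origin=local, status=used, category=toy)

Accepted, Rejected, Rejected

The distinguishing property — category is tool — holds for all the 'Accepted' cases and none of the 'Rejected' cases.
(rating=2, origin=handmade, status=new, category=tool): Accepted (category is tool).
(rating=4, origin=handmade, status=new, category=toy): Rejected (category is toy).
(rating=4, origin=local, status=used, category=toy): Rejected (category is toy).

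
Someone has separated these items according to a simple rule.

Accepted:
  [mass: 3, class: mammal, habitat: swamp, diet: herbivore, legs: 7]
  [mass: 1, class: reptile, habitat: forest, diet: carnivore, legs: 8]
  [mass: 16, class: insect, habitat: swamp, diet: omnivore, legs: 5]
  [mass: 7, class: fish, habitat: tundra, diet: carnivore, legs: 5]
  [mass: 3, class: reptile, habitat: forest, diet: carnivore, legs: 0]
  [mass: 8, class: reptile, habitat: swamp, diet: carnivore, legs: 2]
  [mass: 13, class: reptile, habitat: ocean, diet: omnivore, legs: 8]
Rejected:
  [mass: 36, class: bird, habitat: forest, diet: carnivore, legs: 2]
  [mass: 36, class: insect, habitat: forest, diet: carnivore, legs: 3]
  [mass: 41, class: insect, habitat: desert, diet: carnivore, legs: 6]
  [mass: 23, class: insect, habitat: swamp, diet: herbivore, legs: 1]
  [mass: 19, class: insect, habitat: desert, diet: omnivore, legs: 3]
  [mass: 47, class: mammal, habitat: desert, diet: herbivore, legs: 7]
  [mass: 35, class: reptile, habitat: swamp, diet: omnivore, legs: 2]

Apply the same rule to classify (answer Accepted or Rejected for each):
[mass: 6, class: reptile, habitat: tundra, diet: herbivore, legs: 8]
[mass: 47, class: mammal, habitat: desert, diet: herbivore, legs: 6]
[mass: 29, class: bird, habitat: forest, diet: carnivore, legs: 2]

The simplest hypothesis consistent with all the labels is: mass ≤ 16.
[mass: 6, class: reptile, habitat: tundra, diet: herbivore, legs: 8]: mass = 6, checks out → Accepted.
[mass: 47, class: mammal, habitat: desert, diet: herbivore, legs: 6]: mass = 47, fails the rule → Rejected.
[mass: 29, class: bird, habitat: forest, diet: carnivore, legs: 2]: mass = 29, fails the rule → Rejected.

Accepted, Rejected, Rejected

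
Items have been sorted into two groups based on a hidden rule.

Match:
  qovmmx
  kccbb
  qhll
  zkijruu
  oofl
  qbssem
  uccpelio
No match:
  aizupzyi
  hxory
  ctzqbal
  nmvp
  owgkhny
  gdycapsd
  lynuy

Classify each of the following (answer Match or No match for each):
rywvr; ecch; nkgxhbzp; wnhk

No match, Match, No match, No match

The simplest hypothesis consistent with all the labels is: has a double letter.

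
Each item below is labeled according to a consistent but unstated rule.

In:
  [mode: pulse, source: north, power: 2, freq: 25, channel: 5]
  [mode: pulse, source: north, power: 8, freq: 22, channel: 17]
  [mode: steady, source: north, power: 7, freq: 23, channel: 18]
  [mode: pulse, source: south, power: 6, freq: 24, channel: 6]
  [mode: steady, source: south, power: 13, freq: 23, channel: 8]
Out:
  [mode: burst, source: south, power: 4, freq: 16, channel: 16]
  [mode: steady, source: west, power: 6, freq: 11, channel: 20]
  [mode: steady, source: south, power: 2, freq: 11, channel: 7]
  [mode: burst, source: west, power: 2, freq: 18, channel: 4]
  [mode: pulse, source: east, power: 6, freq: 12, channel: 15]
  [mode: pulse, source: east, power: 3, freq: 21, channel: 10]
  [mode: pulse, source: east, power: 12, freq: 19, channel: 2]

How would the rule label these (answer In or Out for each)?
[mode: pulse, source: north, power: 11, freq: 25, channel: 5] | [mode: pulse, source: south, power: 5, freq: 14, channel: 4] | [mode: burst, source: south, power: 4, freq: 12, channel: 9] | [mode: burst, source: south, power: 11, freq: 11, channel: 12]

A rule that fits every label: freq ≥ 22 — true of each 'In' example, false of each 'Out' one.

In, Out, Out, Out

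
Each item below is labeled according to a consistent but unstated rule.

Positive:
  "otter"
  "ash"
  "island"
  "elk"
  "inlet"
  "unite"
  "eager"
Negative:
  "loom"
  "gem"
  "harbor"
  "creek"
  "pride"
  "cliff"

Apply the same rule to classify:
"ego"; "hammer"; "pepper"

The common property of the 'Positive' items is: starts with a vowel. No 'Negative' item has it.
"ego": Positive (starts with 'e'). "hammer": Negative (starts with 'h'). "pepper": Negative (starts with 'p').

Positive, Negative, Negative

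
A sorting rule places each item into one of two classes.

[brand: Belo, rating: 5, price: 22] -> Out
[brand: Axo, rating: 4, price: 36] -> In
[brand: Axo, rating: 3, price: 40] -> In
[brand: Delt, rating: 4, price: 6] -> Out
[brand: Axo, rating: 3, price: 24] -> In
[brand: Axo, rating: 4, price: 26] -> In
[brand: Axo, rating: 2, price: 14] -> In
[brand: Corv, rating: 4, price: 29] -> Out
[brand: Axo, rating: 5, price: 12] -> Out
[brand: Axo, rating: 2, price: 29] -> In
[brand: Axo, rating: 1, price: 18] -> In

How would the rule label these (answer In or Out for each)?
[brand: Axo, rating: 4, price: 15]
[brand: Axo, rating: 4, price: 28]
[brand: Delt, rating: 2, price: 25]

'In' ⟺ brand is Axo AND price ≥ 14.
[brand: Axo, rating: 4, price: 15]: brand is Axo, price = 15, passes → In.
[brand: Axo, rating: 4, price: 28]: brand is Axo, price = 28, passes → In.
[brand: Delt, rating: 2, price: 25]: brand is Delt, price = 25, does not fit → Out.

In, In, Out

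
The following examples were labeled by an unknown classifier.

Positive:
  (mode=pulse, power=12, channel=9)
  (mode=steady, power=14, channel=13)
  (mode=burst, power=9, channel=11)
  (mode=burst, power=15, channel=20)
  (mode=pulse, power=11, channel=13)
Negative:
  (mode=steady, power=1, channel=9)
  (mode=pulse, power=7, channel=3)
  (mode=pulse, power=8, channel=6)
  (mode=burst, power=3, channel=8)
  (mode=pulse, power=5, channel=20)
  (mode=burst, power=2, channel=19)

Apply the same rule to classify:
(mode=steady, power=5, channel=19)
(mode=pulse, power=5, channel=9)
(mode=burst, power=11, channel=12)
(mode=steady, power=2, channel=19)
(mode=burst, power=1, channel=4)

One predicate separates the groups cleanly: power ≥ 9.
Negative: (mode=steady, power=5, channel=19), since power = 5.
Negative: (mode=pulse, power=5, channel=9), since power = 5.
Positive: (mode=burst, power=11, channel=12), since power = 11.
Negative: (mode=steady, power=2, channel=19), since power = 2.
Negative: (mode=burst, power=1, channel=4), since power = 1.

Negative, Negative, Positive, Negative, Negative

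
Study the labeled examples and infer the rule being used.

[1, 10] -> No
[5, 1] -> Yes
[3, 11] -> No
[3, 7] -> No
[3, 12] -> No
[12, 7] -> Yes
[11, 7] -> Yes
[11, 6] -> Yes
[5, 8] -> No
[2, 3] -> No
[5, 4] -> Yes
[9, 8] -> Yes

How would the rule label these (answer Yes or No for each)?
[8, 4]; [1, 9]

Yes, No

A rule that fits every label: first > second — true of each 'Yes' example, false of each 'No' one.
[8, 4]: Yes (8 > 4).
[1, 9]: No (1 < 9).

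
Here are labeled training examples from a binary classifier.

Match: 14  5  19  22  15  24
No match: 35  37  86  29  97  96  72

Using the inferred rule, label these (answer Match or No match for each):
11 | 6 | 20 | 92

Match, Match, Match, No match

One predicate separates the groups cleanly: at most 24.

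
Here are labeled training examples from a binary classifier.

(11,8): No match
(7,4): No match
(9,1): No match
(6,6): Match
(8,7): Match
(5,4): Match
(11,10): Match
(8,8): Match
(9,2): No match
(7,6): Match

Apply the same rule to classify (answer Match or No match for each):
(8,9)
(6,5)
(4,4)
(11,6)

All 'Match' examples share one property — |first − second| ≤ 1 — and every 'No match' example lacks it.

Match, Match, Match, No match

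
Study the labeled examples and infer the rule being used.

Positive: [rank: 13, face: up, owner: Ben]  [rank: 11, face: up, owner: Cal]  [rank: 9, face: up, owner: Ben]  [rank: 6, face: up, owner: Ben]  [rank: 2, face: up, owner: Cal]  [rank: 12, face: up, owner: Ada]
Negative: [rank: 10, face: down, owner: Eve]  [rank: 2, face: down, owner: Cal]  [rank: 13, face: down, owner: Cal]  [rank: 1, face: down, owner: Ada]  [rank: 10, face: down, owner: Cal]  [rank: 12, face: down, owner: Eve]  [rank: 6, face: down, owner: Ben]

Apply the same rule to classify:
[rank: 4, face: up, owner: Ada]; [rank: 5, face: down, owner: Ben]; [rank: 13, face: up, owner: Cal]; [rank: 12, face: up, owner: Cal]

A rule that fits every label: face is up — true of each 'Positive' example, false of each 'Negative' one.
[rank: 4, face: up, owner: Ada]: Positive (face is up).
[rank: 5, face: down, owner: Ben]: Negative (face is down).
[rank: 13, face: up, owner: Cal]: Positive (face is up).
[rank: 12, face: up, owner: Cal]: Positive (face is up).

Positive, Negative, Positive, Positive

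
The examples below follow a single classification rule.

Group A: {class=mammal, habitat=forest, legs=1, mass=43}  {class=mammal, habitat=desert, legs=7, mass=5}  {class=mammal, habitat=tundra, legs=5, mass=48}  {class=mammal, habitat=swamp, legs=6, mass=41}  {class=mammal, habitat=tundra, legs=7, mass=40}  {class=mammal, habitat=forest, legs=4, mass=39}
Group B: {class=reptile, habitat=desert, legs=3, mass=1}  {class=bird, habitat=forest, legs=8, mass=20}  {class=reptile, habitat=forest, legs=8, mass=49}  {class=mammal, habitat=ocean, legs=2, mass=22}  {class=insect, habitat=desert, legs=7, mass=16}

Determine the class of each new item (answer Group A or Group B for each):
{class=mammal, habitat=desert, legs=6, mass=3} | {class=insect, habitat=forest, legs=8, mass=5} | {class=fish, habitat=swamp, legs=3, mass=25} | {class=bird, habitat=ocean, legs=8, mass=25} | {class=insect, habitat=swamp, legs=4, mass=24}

Group A, Group B, Group B, Group B, Group B

The pattern is that an item is 'Group A' exactly when: class is mammal AND legs ≠ 2.
{class=mammal, habitat=desert, legs=6, mass=3}: class is mammal, legs = 6 — qualifies, so Group A.
{class=insect, habitat=forest, legs=8, mass=5}: class is insect, legs = 8 — doesn't match, so Group B.
{class=fish, habitat=swamp, legs=3, mass=25}: class is fish, legs = 3 — doesn't match, so Group B.
{class=bird, habitat=ocean, legs=8, mass=25}: class is bird, legs = 8 — doesn't match, so Group B.
{class=insect, habitat=swamp, legs=4, mass=24}: class is insect, legs = 4 — doesn't match, so Group B.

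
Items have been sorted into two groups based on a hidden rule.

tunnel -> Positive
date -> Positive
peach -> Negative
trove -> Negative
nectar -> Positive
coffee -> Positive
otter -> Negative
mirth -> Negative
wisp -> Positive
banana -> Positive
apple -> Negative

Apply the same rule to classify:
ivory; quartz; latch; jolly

Looking at the examples, the only property every 'Positive' case has and every 'Negative' case lacks is: even length.
ivory: Negative (length 5).
quartz: Positive (length 6).
latch: Negative (length 5).
jolly: Negative (length 5).

Negative, Positive, Negative, Negative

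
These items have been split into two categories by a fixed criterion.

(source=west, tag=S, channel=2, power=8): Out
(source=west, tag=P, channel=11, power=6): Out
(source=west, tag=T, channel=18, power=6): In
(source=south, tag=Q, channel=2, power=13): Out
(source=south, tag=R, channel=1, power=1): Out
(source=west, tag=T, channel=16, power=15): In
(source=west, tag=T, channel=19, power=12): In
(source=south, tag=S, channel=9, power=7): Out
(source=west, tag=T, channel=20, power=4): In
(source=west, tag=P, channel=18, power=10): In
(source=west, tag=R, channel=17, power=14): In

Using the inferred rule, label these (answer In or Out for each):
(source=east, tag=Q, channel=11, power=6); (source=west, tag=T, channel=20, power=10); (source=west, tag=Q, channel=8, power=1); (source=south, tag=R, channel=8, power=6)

Out, In, Out, Out

The simplest hypothesis consistent with all the labels is: channel ≥ 16.
(source=east, tag=Q, channel=11, power=6): Out (channel = 11). (source=west, tag=T, channel=20, power=10): In (channel = 20). (source=west, tag=Q, channel=8, power=1): Out (channel = 8). (source=south, tag=R, channel=8, power=6): Out (channel = 8).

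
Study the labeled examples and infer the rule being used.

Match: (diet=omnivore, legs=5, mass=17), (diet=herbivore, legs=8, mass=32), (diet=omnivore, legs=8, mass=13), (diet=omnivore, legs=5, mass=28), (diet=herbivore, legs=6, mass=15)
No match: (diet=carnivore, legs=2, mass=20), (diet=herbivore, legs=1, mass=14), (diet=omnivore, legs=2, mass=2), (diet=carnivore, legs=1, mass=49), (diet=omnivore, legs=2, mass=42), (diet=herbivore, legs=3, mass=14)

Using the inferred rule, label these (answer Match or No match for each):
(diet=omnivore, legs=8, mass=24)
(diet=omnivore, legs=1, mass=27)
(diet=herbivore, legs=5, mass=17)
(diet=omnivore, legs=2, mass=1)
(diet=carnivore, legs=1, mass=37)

Match, No match, Match, No match, No match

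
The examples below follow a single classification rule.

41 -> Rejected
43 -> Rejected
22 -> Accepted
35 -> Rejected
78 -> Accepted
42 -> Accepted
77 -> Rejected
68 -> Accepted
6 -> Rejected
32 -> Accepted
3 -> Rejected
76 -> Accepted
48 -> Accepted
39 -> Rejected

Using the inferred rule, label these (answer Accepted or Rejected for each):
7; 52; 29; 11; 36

All 'Accepted' examples share one property — even AND at least 22 — and every 'Rejected' example lacks it.
7 → 7 is odd, 7 < 22 → Rejected.
52 → 52 is even, 52 ≥ 22 → Accepted.
29 → 29 is odd, 29 ≥ 22 → Rejected.
11 → 11 is odd, 11 < 22 → Rejected.
36 → 36 is even, 36 ≥ 22 → Accepted.

Rejected, Accepted, Rejected, Rejected, Accepted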